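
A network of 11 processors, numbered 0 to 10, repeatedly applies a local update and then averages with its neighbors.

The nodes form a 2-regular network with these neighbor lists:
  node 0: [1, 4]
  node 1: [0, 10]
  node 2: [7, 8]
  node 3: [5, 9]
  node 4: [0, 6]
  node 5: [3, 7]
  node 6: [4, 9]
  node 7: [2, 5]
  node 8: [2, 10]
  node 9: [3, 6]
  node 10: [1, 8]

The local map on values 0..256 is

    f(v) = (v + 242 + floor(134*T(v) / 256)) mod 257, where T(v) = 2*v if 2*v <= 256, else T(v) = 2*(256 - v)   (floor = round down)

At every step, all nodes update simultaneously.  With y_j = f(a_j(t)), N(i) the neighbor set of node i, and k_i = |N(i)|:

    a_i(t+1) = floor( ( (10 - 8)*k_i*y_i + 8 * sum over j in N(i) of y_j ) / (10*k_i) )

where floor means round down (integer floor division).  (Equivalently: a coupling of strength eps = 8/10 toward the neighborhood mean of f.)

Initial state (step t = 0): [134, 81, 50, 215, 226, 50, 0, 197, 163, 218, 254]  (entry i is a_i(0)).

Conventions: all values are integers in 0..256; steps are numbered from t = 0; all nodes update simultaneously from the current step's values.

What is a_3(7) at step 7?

Answer: a_3(7) = 241

Derivation:
t=0: [134, 81, 50, 215, 226, 50, 0, 197, 163, 218, 254]
t=1: [206, 224, 212, 180, 243, 211, 242, 118, 180, 242, 206]
t=2: [241, 242, 236, 242, 241, 236, 241, 239, 243, 242, 243]
t=3: [241, 241, 241, 241, 241, 241, 241, 241, 241, 241, 241]
t=4: [241, 241, 241, 241, 241, 241, 241, 241, 241, 241, 241]
t=5: [241, 241, 241, 241, 241, 241, 241, 241, 241, 241, 241]
t=6: [241, 241, 241, 241, 241, 241, 241, 241, 241, 241, 241]
t=7: [241, 241, 241, 241, 241, 241, 241, 241, 241, 241, 241]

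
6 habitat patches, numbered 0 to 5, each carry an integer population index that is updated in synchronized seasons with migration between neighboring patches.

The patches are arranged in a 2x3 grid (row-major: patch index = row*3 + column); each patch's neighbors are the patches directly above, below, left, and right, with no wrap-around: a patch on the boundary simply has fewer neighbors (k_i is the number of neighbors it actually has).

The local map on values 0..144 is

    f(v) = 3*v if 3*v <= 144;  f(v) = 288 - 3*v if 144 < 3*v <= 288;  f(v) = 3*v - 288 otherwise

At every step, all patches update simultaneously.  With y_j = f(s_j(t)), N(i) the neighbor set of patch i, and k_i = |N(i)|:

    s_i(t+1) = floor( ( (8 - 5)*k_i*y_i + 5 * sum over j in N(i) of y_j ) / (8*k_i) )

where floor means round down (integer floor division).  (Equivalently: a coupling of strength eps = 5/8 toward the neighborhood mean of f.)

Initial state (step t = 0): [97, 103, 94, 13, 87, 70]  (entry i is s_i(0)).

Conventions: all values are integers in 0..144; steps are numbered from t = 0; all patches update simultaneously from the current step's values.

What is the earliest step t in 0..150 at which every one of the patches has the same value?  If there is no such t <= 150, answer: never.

Answer: never
Key observation: The state at step 16 reappears at step 21 — the system is in a cycle of period 5 from step 16 on.  No step 0..21 is synchronized, and the cycle repeats forever, so no step up to 150 (or ever) has all patches equal.

Derivation:
t=0: [97, 103, 94, 13, 87, 70]  (not all equal)
t=1: [19, 15, 33, 24, 38, 39]  (not all equal)
t=2: [57, 73, 87, 80, 91, 110]  (not all equal)
t=3: [80, 59, 44, 59, 38, 28]  (not all equal)
t=4: [87, 102, 110, 92, 106, 108]  (not all equal)
t=5: [19, 27, 32, 22, 25, 36]  (not all equal)
t=6: [67, 77, 95, 66, 81, 93]  (not all equal)
t=7: [78, 49, 21, 75, 49, 18]  (not all equal)
t=8: [84, 106, 84, 84, 106, 84]  (not all equal)
t=9: [34, 32, 34, 34, 32, 34]  (not all equal)
t=10: [100, 98, 100, 100, 98, 100]  (not all equal)
t=11: [10, 8, 10, 10, 8, 10]  (not all equal)
t=12: [28, 26, 28, 28, 26, 28]  (not all equal)
t=13: [82, 80, 82, 82, 80, 82]  (not all equal)
t=14: [43, 45, 43, 43, 45, 43]  (not all equal)
t=15: [130, 132, 130, 130, 132, 130]  (not all equal)
t=16: [103, 105, 103, 103, 105, 103]  (not all equal)
t=17: [22, 24, 22, 22, 24, 22]  (not all equal)
t=18: [67, 69, 67, 67, 69, 67]  (not all equal)
t=19: [85, 83, 85, 85, 83, 85]  (not all equal)
t=20: [34, 36, 34, 34, 36, 34]  (not all equal)
t=21: [103, 105, 103, 103, 105, 103]  (not all equal)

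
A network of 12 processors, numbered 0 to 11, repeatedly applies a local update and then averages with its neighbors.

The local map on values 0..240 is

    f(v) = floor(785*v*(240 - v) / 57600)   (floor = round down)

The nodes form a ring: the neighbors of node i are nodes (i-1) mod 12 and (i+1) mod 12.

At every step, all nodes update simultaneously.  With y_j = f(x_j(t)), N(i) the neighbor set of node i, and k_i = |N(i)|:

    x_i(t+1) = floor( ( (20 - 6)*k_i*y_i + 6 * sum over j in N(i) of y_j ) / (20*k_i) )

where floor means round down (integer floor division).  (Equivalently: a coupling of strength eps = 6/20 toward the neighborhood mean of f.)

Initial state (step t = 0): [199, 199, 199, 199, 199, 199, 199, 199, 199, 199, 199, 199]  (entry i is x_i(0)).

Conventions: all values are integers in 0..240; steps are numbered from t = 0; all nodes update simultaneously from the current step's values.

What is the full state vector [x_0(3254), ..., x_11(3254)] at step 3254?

Answer: [196, 196, 196, 196, 196, 196, 196, 196, 196, 196, 196, 196]
Key observation: The state at step 4, [196, 196, 196, 196, 196, 196, 196, 196, 196, 196, 196, 196], reappears at step 6: the system is in a cycle of period 2 from step 4 on.  Therefore the state at step 3254 equals the state at step 4 + ((3254 - 4) mod 2) = 4, which is [196, 196, 196, 196, 196, 196, 196, 196, 196, 196, 196, 196].

Derivation:
t=0: [199, 199, 199, 199, 199, 199, 199, 199, 199, 199, 199, 199]
t=1: [111, 111, 111, 111, 111, 111, 111, 111, 111, 111, 111, 111]
t=2: [195, 195, 195, 195, 195, 195, 195, 195, 195, 195, 195, 195]
t=3: [119, 119, 119, 119, 119, 119, 119, 119, 119, 119, 119, 119]
t=4: [196, 196, 196, 196, 196, 196, 196, 196, 196, 196, 196, 196]
t=5: [117, 117, 117, 117, 117, 117, 117, 117, 117, 117, 117, 117]
t=6: [196, 196, 196, 196, 196, 196, 196, 196, 196, 196, 196, 196]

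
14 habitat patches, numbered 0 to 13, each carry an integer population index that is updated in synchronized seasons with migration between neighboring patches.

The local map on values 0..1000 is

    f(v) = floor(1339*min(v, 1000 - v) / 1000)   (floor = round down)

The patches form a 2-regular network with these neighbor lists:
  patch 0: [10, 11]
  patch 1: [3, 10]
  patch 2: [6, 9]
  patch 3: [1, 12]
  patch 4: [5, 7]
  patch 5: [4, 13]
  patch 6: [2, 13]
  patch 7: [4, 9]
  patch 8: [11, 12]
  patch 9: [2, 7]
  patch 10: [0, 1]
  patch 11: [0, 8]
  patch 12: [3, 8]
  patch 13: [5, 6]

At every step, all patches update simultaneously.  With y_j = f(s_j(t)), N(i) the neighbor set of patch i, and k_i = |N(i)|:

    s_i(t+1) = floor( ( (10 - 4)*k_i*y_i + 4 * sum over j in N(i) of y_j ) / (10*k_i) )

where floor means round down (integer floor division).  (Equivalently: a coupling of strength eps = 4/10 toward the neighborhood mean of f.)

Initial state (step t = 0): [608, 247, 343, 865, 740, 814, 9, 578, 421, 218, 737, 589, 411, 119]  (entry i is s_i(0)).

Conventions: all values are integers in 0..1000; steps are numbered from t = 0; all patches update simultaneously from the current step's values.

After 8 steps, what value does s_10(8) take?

Answer: s_10(8) = 593

Derivation:
t=0: [608, 247, 343, 865, 740, 814, 9, 578, 421, 218, 737, 589, 411, 119]
t=1: [494, 304, 336, 284, 371, 250, 130, 466, 557, 379, 382, 547, 478, 147]
t=2: [620, 422, 405, 437, 489, 338, 233, 574, 605, 518, 520, 614, 578, 219]
t=3: [536, 584, 516, 577, 596, 460, 353, 601, 533, 609, 599, 516, 561, 328]
t=4: [609, 554, 587, 568, 553, 564, 500, 533, 622, 550, 557, 638, 590, 480]
t=5: [529, 592, 586, 575, 600, 597, 640, 615, 510, 596, 579, 496, 545, 635]
t=6: [623, 554, 536, 572, 531, 528, 497, 524, 648, 537, 573, 655, 610, 497]
t=7: [508, 587, 629, 567, 630, 637, 656, 631, 479, 623, 562, 471, 522, 658]
t=8: [638, 564, 490, 586, 493, 482, 466, 496, 638, 500, 593, 637, 628, 463]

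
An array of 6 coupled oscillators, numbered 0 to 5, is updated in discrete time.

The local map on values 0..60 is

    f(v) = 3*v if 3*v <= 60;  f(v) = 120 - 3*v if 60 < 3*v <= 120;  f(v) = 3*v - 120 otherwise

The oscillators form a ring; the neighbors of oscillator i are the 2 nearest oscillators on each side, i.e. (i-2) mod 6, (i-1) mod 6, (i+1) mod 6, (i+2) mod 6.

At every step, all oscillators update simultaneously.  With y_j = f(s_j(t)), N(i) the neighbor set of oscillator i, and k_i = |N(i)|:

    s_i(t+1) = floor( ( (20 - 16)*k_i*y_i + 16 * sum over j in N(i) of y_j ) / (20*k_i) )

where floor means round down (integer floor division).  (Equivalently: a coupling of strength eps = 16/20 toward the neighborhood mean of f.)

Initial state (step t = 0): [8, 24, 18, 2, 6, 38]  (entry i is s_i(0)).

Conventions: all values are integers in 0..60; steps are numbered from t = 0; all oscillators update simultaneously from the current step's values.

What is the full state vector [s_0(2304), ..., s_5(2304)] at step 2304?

Simulating step by step:
t=0: [8, 24, 18, 2, 6, 38]
t=1: [30, 27, 30, 26, 21, 20]
t=2: [43, 40, 39, 45, 43, 45]
t=3: [7, 8, 7, 8, 10, 9]
t=4: [24, 23, 24, 25, 24, 25]
t=5: [48, 47, 48, 47, 46, 47]
t=6: [21, 22, 21, 21, 21, 21]
t=7: [56, 56, 56, 56, 57, 56]
t=8: [48, 48, 48, 48, 48, 48]
t=9: [24, 24, 24, 24, 24, 24]
t=10: [48, 48, 48, 48, 48, 48]

Answer: [48, 48, 48, 48, 48, 48]
Key observation: The state at step 8, [48, 48, 48, 48, 48, 48], reappears at step 10: the system is in a cycle of period 2 from step 8 on.  Therefore the state at step 2304 equals the state at step 8 + ((2304 - 8) mod 2) = 8, which is [48, 48, 48, 48, 48, 48].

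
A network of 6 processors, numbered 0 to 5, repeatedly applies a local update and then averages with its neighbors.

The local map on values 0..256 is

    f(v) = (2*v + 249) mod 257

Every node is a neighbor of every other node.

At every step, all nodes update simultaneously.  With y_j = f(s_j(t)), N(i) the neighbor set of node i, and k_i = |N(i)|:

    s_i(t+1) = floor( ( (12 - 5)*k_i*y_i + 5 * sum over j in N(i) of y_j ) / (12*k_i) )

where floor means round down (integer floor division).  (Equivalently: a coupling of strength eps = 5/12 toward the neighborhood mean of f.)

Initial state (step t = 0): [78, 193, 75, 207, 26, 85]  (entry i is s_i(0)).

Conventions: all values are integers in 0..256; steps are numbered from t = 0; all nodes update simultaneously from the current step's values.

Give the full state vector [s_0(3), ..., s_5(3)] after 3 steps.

Answer: [85, 73, 82, 86, 162, 92]

Derivation:
t=0: [78, 193, 75, 207, 26, 85]
t=1: [137, 124, 134, 138, 85, 144]
t=2: [41, 157, 38, 42, 118, 48]
t=3: [85, 73, 82, 86, 162, 92]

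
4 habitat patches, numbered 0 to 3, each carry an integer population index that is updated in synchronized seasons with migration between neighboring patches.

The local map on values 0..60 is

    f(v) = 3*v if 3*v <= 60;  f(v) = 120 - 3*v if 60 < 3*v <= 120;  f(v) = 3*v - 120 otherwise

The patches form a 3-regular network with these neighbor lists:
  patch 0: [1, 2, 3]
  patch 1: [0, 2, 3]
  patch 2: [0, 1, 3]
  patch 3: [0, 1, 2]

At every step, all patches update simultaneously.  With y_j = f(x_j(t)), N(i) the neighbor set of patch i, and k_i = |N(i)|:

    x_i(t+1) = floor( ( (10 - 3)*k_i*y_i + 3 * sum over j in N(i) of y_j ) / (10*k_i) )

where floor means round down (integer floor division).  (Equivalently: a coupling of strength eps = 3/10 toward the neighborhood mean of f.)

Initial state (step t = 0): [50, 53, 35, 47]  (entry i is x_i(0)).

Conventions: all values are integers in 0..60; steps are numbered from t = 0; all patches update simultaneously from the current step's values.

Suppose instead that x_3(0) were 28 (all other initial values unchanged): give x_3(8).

Answer: x_3(8) = 27
Key observation: This trace re-runs the system from the modified initial state.

Derivation:
t=0: [50, 53, 35, 28]
t=1: [30, 35, 21, 33]
t=2: [30, 21, 46, 24]
t=3: [33, 49, 26, 44]
t=4: [22, 26, 35, 17]
t=5: [48, 41, 25, 46]
t=6: [23, 10, 36, 19]
t=7: [45, 33, 22, 49]
t=8: [20, 24, 44, 27]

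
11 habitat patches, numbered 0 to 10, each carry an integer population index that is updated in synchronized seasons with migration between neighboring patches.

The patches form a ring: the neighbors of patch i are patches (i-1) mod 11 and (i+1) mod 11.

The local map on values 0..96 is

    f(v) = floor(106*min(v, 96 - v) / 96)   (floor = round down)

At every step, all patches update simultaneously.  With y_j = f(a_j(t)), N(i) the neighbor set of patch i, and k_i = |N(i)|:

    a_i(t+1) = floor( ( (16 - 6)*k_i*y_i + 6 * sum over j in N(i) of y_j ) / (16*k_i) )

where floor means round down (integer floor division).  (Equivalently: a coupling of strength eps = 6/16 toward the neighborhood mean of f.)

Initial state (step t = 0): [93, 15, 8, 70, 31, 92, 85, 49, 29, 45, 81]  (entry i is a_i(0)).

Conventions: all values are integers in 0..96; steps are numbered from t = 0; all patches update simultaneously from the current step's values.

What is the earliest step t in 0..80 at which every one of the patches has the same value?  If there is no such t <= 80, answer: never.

Answer: never
Key observation: The state at step 21 reappears at step 23 — the system is in a cycle of period 2 from step 21 on.  No step 0..23 is synchronized, and the cycle repeats forever, so no step up to 80 (or ever) has all patches equal.

Derivation:
t=0: [93, 15, 8, 70, 31, 92, 85, 49, 29, 45, 81]  (not all equal)
t=1: [7, 12, 13, 25, 27, 11, 17, 40, 38, 39, 19]  (not all equal)
t=2: [10, 12, 16, 24, 25, 16, 21, 38, 41, 38, 21]  (not all equal)
t=3: [13, 13, 17, 24, 24, 20, 25, 38, 43, 38, 24]  (not all equal)
t=4: [16, 14, 18, 24, 25, 23, 28, 39, 44, 39, 26]  (not all equal)
t=5: [18, 16, 19, 24, 26, 26, 31, 41, 46, 41, 28]  (not all equal)
t=6: [20, 17, 20, 25, 27, 29, 34, 43, 48, 43, 30]  (not all equal)
t=7: [23, 19, 22, 26, 29, 32, 37, 46, 50, 45, 33]  (not all equal)
t=8: [26, 21, 24, 28, 31, 35, 40, 48, 49, 46, 36]  (not all equal)
t=9: [29, 24, 26, 30, 34, 38, 44, 50, 51, 48, 39]  (not all equal)
t=10: [32, 27, 28, 32, 37, 41, 47, 49, 49, 50, 42]  (not all equal)
t=11: [35, 30, 30, 35, 40, 45, 49, 51, 50, 49, 44]  (not all equal)
t=12: [38, 33, 33, 38, 43, 48, 50, 49, 50, 50, 46]  (not all equal)
t=13: [41, 36, 36, 41, 47, 51, 50, 50, 50, 50, 48]  (not all equal)
t=14: [45, 40, 40, 45, 49, 49, 49, 50, 50, 50, 50]  (not all equal)
t=15: [48, 44, 44, 48, 50, 51, 50, 50, 50, 50, 49]  (not all equal)
t=16: [51, 48, 48, 51, 50, 49, 49, 50, 50, 50, 51]  (not all equal)
t=17: [49, 52, 52, 49, 50, 50, 50, 50, 50, 49, 49]  (not all equal)
t=18: [50, 48, 48, 50, 50, 50, 50, 50, 50, 50, 51]  (not all equal)
t=19: [50, 52, 52, 50, 50, 50, 50, 50, 50, 49, 49]  (not all equal)
t=20: [49, 48, 48, 49, 50, 50, 50, 50, 50, 50, 50]  (not all equal)
t=21: [51, 52, 52, 51, 50, 50, 50, 50, 50, 50, 50]  (not all equal)
t=22: [49, 48, 48, 49, 49, 50, 50, 50, 50, 50, 49]  (not all equal)
t=23: [51, 52, 52, 51, 50, 50, 50, 50, 50, 50, 50]  (not all equal)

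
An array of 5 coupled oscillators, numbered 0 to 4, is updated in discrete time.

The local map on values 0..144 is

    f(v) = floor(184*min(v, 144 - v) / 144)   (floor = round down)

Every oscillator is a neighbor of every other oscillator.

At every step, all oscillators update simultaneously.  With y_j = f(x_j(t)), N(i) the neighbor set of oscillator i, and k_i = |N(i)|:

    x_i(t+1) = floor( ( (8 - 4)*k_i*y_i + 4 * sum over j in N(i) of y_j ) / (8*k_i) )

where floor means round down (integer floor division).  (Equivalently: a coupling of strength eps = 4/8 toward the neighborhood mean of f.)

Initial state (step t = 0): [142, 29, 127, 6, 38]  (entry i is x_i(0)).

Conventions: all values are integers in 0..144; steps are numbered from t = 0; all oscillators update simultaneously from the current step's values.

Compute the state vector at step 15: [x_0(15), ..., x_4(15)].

Simulating step by step:
t=0: [142, 29, 127, 6, 38]
t=1: [15, 28, 22, 17, 32]
t=2: [25, 31, 28, 25, 32]
t=3: [33, 36, 35, 33, 37]
t=4: [43, 44, 44, 43, 45]
t=5: [54, 55, 55, 54, 56]
t=6: [69, 69, 69, 69, 70]
t=7: [88, 88, 88, 88, 88]
t=8: [71, 71, 71, 71, 71]
t=9: [90, 90, 90, 90, 90]
t=10: [69, 69, 69, 69, 69]
t=11: [88, 88, 88, 88, 88]
t=12: [71, 71, 71, 71, 71]
t=13: [90, 90, 90, 90, 90]
t=14: [69, 69, 69, 69, 69]
t=15: [88, 88, 88, 88, 88]

Answer: [88, 88, 88, 88, 88]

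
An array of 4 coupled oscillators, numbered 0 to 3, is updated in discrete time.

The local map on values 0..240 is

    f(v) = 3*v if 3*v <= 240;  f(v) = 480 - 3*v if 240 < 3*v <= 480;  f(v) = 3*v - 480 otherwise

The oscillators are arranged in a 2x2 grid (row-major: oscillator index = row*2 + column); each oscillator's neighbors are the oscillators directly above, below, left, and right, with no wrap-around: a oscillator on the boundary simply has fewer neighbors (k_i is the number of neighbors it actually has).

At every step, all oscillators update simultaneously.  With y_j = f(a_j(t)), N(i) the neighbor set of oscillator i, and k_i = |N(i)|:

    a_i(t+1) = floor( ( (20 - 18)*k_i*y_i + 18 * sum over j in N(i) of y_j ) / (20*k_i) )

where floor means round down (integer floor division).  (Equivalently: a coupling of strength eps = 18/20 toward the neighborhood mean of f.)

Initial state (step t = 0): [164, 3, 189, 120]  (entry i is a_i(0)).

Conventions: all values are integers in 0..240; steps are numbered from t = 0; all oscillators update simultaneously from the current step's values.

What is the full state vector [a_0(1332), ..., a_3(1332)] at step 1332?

Answer: [135, 135, 135, 135]
Key observation: The state at step 16, [105, 105, 105, 105], reappears at step 24: the system is in a cycle of period 8 from step 16 on.  Therefore the state at step 1332 equals the state at step 16 + ((1332 - 16) mod 8) = 20, which is [135, 135, 135, 135].

Derivation:
t=0: [164, 3, 189, 120]
t=1: [44, 60, 68, 55]
t=2: [186, 151, 154, 189]
t=3: [28, 76, 76, 28]
t=4: [213, 98, 98, 213]
t=5: [183, 161, 161, 183]
t=6: [9, 62, 62, 9]
t=7: [170, 42, 42, 170]
t=8: [116, 39, 39, 116]
t=9: [118, 130, 130, 118]
t=10: [93, 122, 122, 93]
t=11: [122, 192, 192, 122]
t=12: [97, 112, 112, 97]
t=13: [148, 184, 184, 148]
t=14: [68, 39, 39, 68]
t=15: [125, 195, 195, 125]
t=16: [105, 105, 105, 105]
t=17: [165, 165, 165, 165]
t=18: [15, 15, 15, 15]
t=19: [45, 45, 45, 45]
t=20: [135, 135, 135, 135]
t=21: [75, 75, 75, 75]
t=22: [225, 225, 225, 225]
t=23: [195, 195, 195, 195]
t=24: [105, 105, 105, 105]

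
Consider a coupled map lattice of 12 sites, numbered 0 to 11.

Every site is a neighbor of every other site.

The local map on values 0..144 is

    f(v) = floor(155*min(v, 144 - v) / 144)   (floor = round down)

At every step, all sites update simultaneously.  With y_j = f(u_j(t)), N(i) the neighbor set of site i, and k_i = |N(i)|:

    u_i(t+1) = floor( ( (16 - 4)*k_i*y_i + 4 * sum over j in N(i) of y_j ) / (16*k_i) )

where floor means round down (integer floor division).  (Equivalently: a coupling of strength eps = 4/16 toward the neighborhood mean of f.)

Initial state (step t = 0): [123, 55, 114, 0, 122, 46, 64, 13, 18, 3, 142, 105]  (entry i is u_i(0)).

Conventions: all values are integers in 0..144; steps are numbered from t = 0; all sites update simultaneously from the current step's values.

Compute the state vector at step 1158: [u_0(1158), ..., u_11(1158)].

Answer: [72, 72, 72, 72, 72, 72, 72, 72, 72, 72, 72, 72]
Key observation: The state at step 20, [72, 72, 72, 72, 72, 72, 72, 72, 72, 72, 72, 72], reappears at step 22: the system is in a cycle of period 2 from step 20 on.  Therefore the state at step 1158 equals the state at step 20 + ((1158 - 20) mod 2) = 20, which is [72, 72, 72, 72, 72, 72, 72, 72, 72, 72, 72, 72].

Derivation:
t=0: [123, 55, 114, 0, 122, 46, 64, 13, 18, 3, 142, 105]
t=1: [23, 50, 30, 7, 24, 43, 56, 16, 21, 9, 8, 37]
t=2: [25, 46, 31, 12, 25, 41, 51, 20, 23, 14, 13, 36]
t=3: [26, 43, 32, 16, 26, 40, 47, 23, 25, 18, 17, 35]
t=4: [28, 41, 33, 20, 28, 39, 44, 25, 27, 22, 21, 35]
t=5: [30, 40, 34, 24, 30, 38, 42, 27, 29, 25, 24, 35]
t=6: [32, 40, 35, 27, 32, 38, 41, 30, 31, 28, 27, 36]
t=7: [34, 40, 36, 30, 34, 38, 41, 32, 33, 31, 30, 37]
t=8: [36, 41, 37, 33, 36, 39, 42, 34, 35, 34, 33, 38]
t=9: [38, 42, 38, 36, 38, 40, 43, 36, 37, 36, 36, 39]
t=10: [40, 43, 40, 38, 40, 42, 44, 38, 39, 38, 38, 40]
t=11: [42, 45, 42, 40, 42, 44, 45, 40, 41, 40, 40, 42]
t=12: [44, 47, 44, 43, 44, 46, 47, 43, 44, 43, 43, 44]
t=13: [47, 49, 47, 46, 47, 48, 49, 46, 47, 46, 46, 47]
t=14: [50, 51, 50, 49, 50, 50, 51, 49, 50, 49, 49, 50]
t=15: [52, 53, 52, 52, 52, 52, 53, 52, 52, 52, 52, 52]
t=16: [55, 56, 55, 55, 55, 55, 56, 55, 55, 55, 55, 55]
t=17: [59, 59, 59, 59, 59, 59, 59, 59, 59, 59, 59, 59]
t=18: [63, 63, 63, 63, 63, 63, 63, 63, 63, 63, 63, 63]
t=19: [67, 67, 67, 67, 67, 67, 67, 67, 67, 67, 67, 67]
t=20: [72, 72, 72, 72, 72, 72, 72, 72, 72, 72, 72, 72]
t=21: [77, 77, 77, 77, 77, 77, 77, 77, 77, 77, 77, 77]
t=22: [72, 72, 72, 72, 72, 72, 72, 72, 72, 72, 72, 72]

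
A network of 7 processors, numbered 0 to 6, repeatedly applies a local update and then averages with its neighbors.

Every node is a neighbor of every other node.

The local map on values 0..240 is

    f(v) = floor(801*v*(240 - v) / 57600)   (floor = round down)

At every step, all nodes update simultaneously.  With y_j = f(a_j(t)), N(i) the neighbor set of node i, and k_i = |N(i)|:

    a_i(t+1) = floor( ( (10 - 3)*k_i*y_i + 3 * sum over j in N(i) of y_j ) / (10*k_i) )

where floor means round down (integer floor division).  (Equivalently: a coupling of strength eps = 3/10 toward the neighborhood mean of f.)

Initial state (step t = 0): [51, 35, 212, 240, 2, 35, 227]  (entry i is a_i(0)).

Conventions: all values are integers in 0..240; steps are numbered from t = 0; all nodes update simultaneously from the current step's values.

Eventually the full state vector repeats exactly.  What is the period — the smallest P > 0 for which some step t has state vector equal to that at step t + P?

Answer: 2
Key observation: The state at step 11, [199, 199, 199, 199, 199, 199, 199], reappears at step 13 — and no state repeats earlier — so the cycle the system enters has period 2.

Derivation:
t=0: [51, 35, 212, 240, 2, 35, 227]
t=1: [110, 87, 76, 23, 26, 87, 49]
t=2: [179, 171, 163, 95, 100, 171, 135]
t=3: [159, 168, 174, 185, 187, 168, 189]
t=4: [170, 163, 157, 145, 143, 163, 141]
t=5: [170, 176, 181, 187, 188, 176, 189]
t=6: [158, 152, 147, 140, 139, 152, 138]
t=7: [183, 187, 189, 192, 193, 187, 193]
t=8: [140, 135, 133, 129, 128, 135, 128]
t=9: [195, 197, 197, 198, 198, 197, 198]
t=10: [120, 116, 116, 115, 115, 116, 115]
t=11: [199, 199, 199, 199, 199, 199, 199]
t=12: [113, 113, 113, 113, 113, 113, 113]
t=13: [199, 199, 199, 199, 199, 199, 199]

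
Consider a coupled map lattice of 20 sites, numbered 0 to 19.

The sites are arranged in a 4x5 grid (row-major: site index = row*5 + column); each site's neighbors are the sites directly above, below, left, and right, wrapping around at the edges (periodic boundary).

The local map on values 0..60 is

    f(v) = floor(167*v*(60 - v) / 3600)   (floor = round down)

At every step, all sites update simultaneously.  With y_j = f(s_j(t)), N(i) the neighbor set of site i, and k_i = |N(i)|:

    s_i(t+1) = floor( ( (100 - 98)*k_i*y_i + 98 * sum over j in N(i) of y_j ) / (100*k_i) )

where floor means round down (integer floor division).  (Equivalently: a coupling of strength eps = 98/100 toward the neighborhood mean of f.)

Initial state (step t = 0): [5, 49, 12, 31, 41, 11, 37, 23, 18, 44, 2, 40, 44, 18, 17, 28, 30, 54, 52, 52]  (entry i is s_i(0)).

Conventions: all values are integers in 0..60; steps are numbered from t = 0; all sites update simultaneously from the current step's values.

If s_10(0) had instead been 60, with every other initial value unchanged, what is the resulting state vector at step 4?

Answer: [39, 40, 40, 39, 39, 39, 39, 39, 39, 39, 39, 39, 39, 39, 39, 39, 39, 40, 40, 39]
Key observation: This trace re-runs the system from the modified initial state.

Derivation:
t=0: [5, 49, 12, 31, 41, 11, 37, 23, 18, 44, 60, 40, 44, 18, 17, 28, 30, 54, 52, 52]
t=1: [31, 29, 29, 29, 26, 20, 31, 33, 36, 32, 33, 28, 31, 29, 21, 18, 29, 29, 27, 31]
t=2: [38, 41, 41, 40, 41, 40, 40, 40, 40, 38, 37, 41, 41, 39, 40, 40, 39, 41, 41, 38]
t=3: [36, 36, 36, 36, 37, 37, 36, 36, 37, 36, 36, 37, 36, 36, 37, 37, 36, 36, 36, 36]
t=4: [39, 40, 40, 39, 39, 39, 39, 39, 39, 39, 39, 39, 39, 39, 39, 39, 39, 40, 40, 39]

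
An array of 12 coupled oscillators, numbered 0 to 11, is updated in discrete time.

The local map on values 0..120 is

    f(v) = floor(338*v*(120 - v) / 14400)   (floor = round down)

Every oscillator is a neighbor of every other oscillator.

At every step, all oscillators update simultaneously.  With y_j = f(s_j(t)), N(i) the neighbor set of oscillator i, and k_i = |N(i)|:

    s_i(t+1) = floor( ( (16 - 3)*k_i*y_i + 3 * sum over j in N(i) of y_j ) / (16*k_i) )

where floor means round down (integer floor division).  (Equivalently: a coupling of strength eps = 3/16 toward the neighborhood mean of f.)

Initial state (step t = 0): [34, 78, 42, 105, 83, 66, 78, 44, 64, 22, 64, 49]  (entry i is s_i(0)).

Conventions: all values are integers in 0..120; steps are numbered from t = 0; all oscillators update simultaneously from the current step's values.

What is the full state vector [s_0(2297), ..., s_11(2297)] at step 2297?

Answer: [77, 77, 77, 77, 77, 77, 77, 77, 77, 77, 77, 77]
Key observation: The state at step 6, [77, 77, 77, 77, 77, 77, 77, 77, 77, 77, 77, 77], reappears at step 7: the system is in a cycle of period 1 from step 6 on.  Therefore the state at step 2297 equals the state at step 6 + ((2297 - 6) mod 1) = 6, which is [77, 77, 77, 77, 77, 77, 77, 77, 77, 77, 77, 77].

Derivation:
t=0: [34, 78, 42, 105, 83, 66, 78, 44, 64, 22, 64, 49]
t=1: [68, 75, 75, 43, 72, 80, 75, 76, 81, 54, 81, 79]
t=2: [81, 78, 78, 77, 80, 75, 78, 78, 74, 81, 74, 76]
t=3: [74, 76, 76, 76, 75, 78, 76, 76, 78, 74, 78, 77]
t=4: [78, 77, 77, 77, 78, 76, 77, 77, 76, 78, 76, 77]
t=5: [76, 77, 77, 77, 76, 77, 77, 77, 77, 76, 77, 77]
t=6: [77, 77, 77, 77, 77, 77, 77, 77, 77, 77, 77, 77]
t=7: [77, 77, 77, 77, 77, 77, 77, 77, 77, 77, 77, 77]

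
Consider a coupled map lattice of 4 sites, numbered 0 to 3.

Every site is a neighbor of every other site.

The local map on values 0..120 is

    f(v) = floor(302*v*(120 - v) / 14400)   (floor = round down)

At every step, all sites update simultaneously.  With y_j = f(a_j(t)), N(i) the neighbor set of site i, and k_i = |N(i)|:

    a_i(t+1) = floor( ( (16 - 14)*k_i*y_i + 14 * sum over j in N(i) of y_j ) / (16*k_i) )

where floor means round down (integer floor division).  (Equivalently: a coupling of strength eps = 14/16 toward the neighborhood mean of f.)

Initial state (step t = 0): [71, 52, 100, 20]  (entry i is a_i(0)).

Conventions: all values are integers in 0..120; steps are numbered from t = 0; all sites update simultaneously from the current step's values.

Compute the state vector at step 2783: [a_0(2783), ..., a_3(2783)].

Answer: [72, 72, 72, 72]
Key observation: The state at step 4, [72, 72, 72, 72], reappears at step 5: the system is in a cycle of period 1 from step 4 on.  Therefore the state at step 2783 equals the state at step 4 + ((2783 - 4) mod 1) = 4, which is [72, 72, 72, 72].

Derivation:
t=0: [71, 52, 100, 20]
t=1: [54, 54, 59, 59]
t=2: [74, 74, 74, 74]
t=3: [71, 71, 71, 71]
t=4: [72, 72, 72, 72]
t=5: [72, 72, 72, 72]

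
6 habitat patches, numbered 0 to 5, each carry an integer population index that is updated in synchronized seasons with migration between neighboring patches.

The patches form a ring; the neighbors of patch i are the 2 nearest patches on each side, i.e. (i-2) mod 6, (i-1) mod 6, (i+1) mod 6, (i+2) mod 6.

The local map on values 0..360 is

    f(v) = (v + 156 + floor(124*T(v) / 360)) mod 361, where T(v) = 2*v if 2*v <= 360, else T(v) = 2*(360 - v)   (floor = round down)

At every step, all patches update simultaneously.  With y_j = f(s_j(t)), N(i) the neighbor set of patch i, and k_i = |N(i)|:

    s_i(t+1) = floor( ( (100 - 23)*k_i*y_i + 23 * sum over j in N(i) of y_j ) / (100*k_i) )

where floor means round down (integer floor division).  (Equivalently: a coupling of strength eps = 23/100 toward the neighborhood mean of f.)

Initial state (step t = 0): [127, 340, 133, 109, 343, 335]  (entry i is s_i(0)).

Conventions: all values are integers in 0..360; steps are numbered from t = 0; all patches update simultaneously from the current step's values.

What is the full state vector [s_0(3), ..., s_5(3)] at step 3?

Simulating step by step:
t=0: [127, 340, 133, 109, 343, 335]
t=1: [33, 143, 51, 288, 144, 150]
t=2: [183, 64, 210, 122, 65, 60]
t=3: [127, 230, 119, 52, 230, 234]

Answer: [127, 230, 119, 52, 230, 234]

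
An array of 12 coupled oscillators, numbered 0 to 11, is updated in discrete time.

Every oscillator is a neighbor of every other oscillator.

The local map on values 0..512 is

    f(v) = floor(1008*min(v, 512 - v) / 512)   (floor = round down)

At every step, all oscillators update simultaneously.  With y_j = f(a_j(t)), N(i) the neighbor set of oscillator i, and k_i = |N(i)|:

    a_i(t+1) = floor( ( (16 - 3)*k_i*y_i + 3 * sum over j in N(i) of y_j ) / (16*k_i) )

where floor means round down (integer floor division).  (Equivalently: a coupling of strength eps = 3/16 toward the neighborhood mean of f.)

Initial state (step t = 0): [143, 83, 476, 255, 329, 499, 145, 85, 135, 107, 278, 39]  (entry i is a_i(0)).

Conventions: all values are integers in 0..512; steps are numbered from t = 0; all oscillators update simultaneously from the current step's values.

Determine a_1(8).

Simulating step by step:
t=0: [143, 83, 476, 255, 329, 499, 145, 85, 135, 107, 278, 39]
t=1: [272, 178, 104, 448, 335, 68, 275, 181, 259, 215, 414, 109]
t=2: [439, 342, 226, 164, 341, 170, 435, 347, 460, 400, 217, 234]
t=3: [175, 326, 414, 317, 328, 326, 181, 319, 142, 236, 400, 427]
t=4: [339, 357, 218, 370, 354, 357, 349, 367, 288, 435, 241, 198]
t=5: [339, 311, 409, 290, 316, 311, 323, 295, 419, 188, 445, 378]
t=6: [336, 380, 227, 414, 372, 380, 362, 406, 212, 360, 170, 275]
t=7: [339, 270, 419, 217, 283, 270, 299, 230, 396, 302, 330, 435]
t=8: [344, 453, 220, 414, 432, 453, 407, 434, 255, 403, 359, 194]

Answer: a_1(8) = 453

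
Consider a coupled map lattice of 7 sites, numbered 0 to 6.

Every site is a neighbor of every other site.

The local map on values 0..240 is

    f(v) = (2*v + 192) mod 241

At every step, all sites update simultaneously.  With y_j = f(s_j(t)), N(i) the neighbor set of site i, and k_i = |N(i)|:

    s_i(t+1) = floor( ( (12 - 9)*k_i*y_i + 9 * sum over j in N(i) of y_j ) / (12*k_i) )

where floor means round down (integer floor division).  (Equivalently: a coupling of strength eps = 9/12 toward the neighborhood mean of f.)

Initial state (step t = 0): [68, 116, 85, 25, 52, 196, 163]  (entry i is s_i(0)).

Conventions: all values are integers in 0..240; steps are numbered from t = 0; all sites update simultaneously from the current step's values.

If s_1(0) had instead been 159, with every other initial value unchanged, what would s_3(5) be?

Simulating step by step:
t=0: [68, 159, 85, 25, 52, 196, 163]
t=1: [64, 57, 68, 53, 60, 66, 58]
t=2: [73, 71, 74, 70, 72, 74, 72]
t=3: [95, 95, 96, 95, 95, 96, 95]
t=4: [141, 141, 141, 141, 141, 141, 141]
t=5: [233, 233, 233, 233, 233, 233, 233]

Answer: s_3(5) = 233
Key observation: This trace re-runs the system from the modified initial state.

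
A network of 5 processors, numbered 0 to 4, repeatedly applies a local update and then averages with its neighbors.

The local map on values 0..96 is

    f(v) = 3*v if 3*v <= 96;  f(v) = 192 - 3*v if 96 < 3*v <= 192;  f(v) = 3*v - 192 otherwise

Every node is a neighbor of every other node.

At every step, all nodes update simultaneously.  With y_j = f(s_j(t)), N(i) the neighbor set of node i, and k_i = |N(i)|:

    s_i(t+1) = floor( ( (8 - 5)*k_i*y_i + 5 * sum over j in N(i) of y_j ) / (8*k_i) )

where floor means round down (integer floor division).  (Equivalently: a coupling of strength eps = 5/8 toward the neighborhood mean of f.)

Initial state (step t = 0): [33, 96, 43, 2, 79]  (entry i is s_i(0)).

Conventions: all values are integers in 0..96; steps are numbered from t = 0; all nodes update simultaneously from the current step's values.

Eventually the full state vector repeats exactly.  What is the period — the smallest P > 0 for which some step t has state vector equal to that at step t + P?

Simulating step by step:
t=0: [33, 96, 43, 2, 79]
t=1: [67, 68, 61, 48, 57]
t=2: [17, 18, 17, 25, 20]
t=3: [56, 57, 56, 61, 58]
t=4: [20, 19, 20, 16, 18]
t=5: [56, 56, 56, 54, 55]
t=6: [25, 25, 25, 26, 26]
t=7: [75, 75, 75, 76, 76]
t=8: [33, 33, 33, 34, 34]
t=9: [92, 92, 92, 91, 91]
t=10: [83, 83, 83, 82, 82]
t=11: [56, 56, 56, 55, 55]
t=12: [24, 24, 24, 25, 25]
t=13: [72, 72, 72, 73, 73]
t=14: [24, 24, 24, 25, 25]

Answer: 2
Key observation: The state at step 12, [24, 24, 24, 25, 25], reappears at step 14 — and no state repeats earlier — so the cycle the system enters has period 2.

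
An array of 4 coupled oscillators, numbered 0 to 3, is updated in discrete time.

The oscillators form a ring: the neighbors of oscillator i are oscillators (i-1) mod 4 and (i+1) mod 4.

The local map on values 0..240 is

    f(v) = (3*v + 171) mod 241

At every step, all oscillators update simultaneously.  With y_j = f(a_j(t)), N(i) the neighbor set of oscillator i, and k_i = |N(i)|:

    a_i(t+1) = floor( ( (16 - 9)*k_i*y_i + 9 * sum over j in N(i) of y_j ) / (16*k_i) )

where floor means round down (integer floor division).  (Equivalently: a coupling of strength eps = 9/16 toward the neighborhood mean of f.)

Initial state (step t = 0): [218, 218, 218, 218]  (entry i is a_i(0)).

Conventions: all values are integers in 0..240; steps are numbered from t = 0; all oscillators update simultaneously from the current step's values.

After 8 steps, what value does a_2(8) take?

Simulating step by step:
t=0: [218, 218, 218, 218]
t=1: [102, 102, 102, 102]
t=2: [236, 236, 236, 236]
t=3: [156, 156, 156, 156]
t=4: [157, 157, 157, 157]
t=5: [160, 160, 160, 160]
t=6: [169, 169, 169, 169]
t=7: [196, 196, 196, 196]
t=8: [36, 36, 36, 36]

Answer: a_2(8) = 36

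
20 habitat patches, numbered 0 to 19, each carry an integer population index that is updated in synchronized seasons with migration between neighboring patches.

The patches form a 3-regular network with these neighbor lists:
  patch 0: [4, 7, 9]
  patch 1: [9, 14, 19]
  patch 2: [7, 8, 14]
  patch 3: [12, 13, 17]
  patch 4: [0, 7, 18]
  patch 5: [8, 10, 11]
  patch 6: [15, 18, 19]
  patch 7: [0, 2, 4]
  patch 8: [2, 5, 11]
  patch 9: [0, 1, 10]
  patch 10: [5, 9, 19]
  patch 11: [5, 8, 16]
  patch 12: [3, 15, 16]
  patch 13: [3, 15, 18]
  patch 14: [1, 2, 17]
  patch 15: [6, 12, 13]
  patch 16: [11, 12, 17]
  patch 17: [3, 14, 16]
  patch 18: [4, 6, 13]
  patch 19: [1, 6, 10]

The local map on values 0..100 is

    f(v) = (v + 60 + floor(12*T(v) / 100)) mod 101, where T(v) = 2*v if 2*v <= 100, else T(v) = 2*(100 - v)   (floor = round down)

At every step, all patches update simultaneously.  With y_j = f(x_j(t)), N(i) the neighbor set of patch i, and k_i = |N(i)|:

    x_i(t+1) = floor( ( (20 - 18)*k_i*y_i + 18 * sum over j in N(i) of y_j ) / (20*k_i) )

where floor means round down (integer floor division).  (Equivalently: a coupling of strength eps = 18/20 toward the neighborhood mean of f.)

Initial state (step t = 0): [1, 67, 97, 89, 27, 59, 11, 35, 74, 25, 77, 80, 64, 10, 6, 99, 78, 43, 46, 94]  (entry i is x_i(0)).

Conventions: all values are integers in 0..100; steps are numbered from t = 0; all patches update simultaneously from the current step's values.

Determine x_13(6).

Simulating step by step:
t=0: [1, 67, 97, 89, 27, 59, 11, 35, 74, 25, 77, 80, 64, 10, 6, 99, 78, 43, 46, 94]
t=1: [61, 66, 38, 39, 33, 39, 45, 63, 41, 49, 55, 36, 48, 44, 37, 58, 30, 48, 73, 49]
t=2: [47, 15, 13, 15, 39, 11, 26, 43, 5, 27, 15, 34, 41, 22, 17, 16, 21, 34, 41, 23]
t=3: [35, 86, 55, 36, 12, 50, 62, 31, 51, 61, 84, 67, 73, 58, 54, 64, 11, 73, 56, 83]
t=4: [60, 34, 45, 31, 44, 32, 33, 39, 25, 31, 33, 37, 35, 20, 35, 31, 40, 33, 41, 41]
t=5: [38, 32, 31, 65, 14, 68, 44, 17, 44, 48, 71, 59, 61, 69, 34, 65, 32, 42, 60, 61]
t=6: [53, 24, 38, 25, 42, 26, 28, 62, 49, 44, 27, 46, 51, 31, 62, 26, 30, 40, 40, 47]

Answer: x_13(6) = 31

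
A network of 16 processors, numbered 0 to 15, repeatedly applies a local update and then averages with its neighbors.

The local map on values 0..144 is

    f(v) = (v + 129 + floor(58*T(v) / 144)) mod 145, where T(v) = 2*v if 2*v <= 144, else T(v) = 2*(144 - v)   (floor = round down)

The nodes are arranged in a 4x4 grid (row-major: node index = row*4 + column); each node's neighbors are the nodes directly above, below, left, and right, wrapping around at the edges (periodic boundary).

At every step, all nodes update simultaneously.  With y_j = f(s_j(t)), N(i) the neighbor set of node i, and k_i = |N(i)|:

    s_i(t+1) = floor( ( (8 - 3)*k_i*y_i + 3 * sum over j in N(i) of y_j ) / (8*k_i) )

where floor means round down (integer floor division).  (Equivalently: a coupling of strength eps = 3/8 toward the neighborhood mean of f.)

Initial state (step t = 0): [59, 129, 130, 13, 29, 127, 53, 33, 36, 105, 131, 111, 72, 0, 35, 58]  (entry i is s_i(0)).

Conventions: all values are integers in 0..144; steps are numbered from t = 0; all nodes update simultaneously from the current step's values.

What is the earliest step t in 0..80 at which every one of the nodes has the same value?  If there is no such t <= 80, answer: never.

Answer: 5
Key observation: Synchronization is absorbing here: once all nodes are equal they stay equal, and step 5 is the first all-equal step.

Derivation:
t=0: [59, 129, 130, 13, 29, 127, 53, 33, 36, 105, 131, 111, 72, 0, 35, 58]  (not all equal)
t=1: [82, 122, 102, 36, 51, 111, 88, 49, 67, 115, 112, 104, 104, 118, 73, 82]  (not all equal)
t=2: [106, 121, 112, 70, 86, 116, 113, 78, 106, 120, 119, 113, 117, 121, 115, 109]  (not all equal)
t=3: [119, 122, 120, 113, 117, 121, 120, 115, 120, 122, 122, 120, 121, 122, 122, 120]  (not all equal)
t=4: [122, 123, 122, 121, 122, 122, 122, 122, 122, 123, 123, 122, 123, 123, 123, 122]  (not all equal)
t=5: [123, 123, 123, 123, 123, 123, 123, 123, 123, 123, 123, 123, 123, 123, 123, 123]  (all equal)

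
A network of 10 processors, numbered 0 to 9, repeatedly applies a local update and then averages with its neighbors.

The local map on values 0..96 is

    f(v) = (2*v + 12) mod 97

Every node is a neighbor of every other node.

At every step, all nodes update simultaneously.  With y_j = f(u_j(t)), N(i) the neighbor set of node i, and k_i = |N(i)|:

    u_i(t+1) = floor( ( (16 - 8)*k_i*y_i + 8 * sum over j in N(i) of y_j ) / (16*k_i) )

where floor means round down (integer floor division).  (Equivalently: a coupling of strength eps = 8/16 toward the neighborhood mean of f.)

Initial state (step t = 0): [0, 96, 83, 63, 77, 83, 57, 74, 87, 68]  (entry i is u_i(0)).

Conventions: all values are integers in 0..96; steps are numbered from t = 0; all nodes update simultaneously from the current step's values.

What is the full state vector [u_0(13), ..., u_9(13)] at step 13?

Answer: [43, 43, 27, 55, 23, 27, 44, 63, 27, 56]

Derivation:
t=0: [0, 96, 83, 63, 77, 83, 57, 74, 87, 68]
t=1: [34, 33, 65, 47, 59, 65, 42, 57, 68, 51]
t=2: [62, 61, 46, 30, 41, 46, 69, 39, 49, 34]
t=3: [44, 43, 30, 59, 69, 30, 50, 67, 33, 62]
t=4: [24, 23, 55, 37, 46, 55, 29, 44, 57, 40]
t=5: [51, 51, 36, 63, 28, 36, 56, 26, 38, 66]
t=6: [37, 37, 67, 48, 60, 67, 41, 58, 68, 50]
t=7: [66, 66, 49, 33, 43, 49, 69, 41, 50, 34]
t=8: [45, 45, 30, 59, 24, 30, 48, 66, 31, 60]
t=9: [25, 25, 55, 37, 49, 55, 27, 43, 55, 38]
t=10: [52, 52, 36, 63, 30, 36, 54, 25, 36, 64]
t=11: [37, 37, 66, 47, 61, 66, 39, 57, 66, 48]
t=12: [65, 65, 48, 31, 43, 48, 67, 40, 48, 32]
t=13: [43, 43, 27, 55, 23, 27, 44, 63, 27, 56]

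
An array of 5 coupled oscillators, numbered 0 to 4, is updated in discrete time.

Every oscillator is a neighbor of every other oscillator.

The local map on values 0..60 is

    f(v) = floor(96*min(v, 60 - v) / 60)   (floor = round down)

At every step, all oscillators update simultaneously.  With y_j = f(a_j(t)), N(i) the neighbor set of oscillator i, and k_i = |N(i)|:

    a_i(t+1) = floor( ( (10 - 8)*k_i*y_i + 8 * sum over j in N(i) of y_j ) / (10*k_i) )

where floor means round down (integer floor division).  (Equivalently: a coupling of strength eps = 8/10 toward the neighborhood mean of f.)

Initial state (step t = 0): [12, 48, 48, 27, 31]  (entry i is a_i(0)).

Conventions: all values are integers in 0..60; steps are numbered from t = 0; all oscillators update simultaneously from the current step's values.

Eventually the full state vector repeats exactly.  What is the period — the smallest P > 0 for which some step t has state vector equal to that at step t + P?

Answer: 4
Key observation: The state at step 5, [40, 40, 40, 40, 40], reappears at step 9 — and no state repeats earlier — so the cycle the system enters has period 4.

Derivation:
t=0: [12, 48, 48, 27, 31]
t=1: [29, 29, 29, 29, 29]
t=2: [46, 46, 46, 46, 46]
t=3: [22, 22, 22, 22, 22]
t=4: [35, 35, 35, 35, 35]
t=5: [40, 40, 40, 40, 40]
t=6: [32, 32, 32, 32, 32]
t=7: [44, 44, 44, 44, 44]
t=8: [25, 25, 25, 25, 25]
t=9: [40, 40, 40, 40, 40]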